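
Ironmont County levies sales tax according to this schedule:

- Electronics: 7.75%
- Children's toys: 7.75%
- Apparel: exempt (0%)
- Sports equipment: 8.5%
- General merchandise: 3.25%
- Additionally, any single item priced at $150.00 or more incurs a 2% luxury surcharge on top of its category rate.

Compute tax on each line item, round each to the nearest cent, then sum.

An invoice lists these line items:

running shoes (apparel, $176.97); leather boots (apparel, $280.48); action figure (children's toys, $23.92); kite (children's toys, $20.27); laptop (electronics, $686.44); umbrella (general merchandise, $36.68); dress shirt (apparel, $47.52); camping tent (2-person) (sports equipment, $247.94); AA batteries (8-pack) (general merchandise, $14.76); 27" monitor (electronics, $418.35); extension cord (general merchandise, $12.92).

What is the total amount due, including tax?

$2114.66

Running shoes $176.97: apparel → 0% + 2% surcharge = 2% → $3.54
Leather boots $280.48: apparel → 0% + 2% surcharge = 2% → $5.61
Action figure $23.92: children's toys → 7.75% → $1.85
Kite $20.27: children's toys → 7.75% → $1.57
Laptop $686.44: electronics → 7.75% + 2% surcharge = 9.75% → $66.93
Umbrella $36.68: general merchandise → 3.25% → $1.19
Dress shirt $47.52: apparel → 0% → $0.00
Camping tent (2-person) $247.94: sports equipment → 8.5% + 2% surcharge = 10.5% → $26.03
AA batteries (8-pack) $14.76: general merchandise → 3.25% → $0.48
27" monitor $418.35: electronics → 7.75% + 2% surcharge = 9.75% → $40.79
Extension cord $12.92: general merchandise → 3.25% → $0.42
Subtotal = $1966.25; tax = $148.41; total due = $2114.66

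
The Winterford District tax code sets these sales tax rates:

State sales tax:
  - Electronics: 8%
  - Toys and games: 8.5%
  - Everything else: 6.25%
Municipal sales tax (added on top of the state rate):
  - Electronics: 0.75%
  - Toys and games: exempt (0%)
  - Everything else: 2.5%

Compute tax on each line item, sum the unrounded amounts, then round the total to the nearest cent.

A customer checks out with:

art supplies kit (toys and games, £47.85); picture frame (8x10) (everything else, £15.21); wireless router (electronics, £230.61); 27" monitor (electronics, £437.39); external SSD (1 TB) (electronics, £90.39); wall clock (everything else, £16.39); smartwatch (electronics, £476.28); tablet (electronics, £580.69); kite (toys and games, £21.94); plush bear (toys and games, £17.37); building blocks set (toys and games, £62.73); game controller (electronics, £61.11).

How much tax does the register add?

£179.70

Art supplies kit £47.85: toys and games → 8.5% + 0% municipal = 8.5% → £4.06725
Picture frame (8x10) £15.21: everything else → 6.25% + 2.5% municipal = 8.75% → £1.330875
Wireless router £230.61: electronics → 8% + 0.75% municipal = 8.75% → £20.178375
27" monitor £437.39: electronics → 8% + 0.75% municipal = 8.75% → £38.271625
External SSD (1 TB) £90.39: electronics → 8% + 0.75% municipal = 8.75% → £7.909125
Wall clock £16.39: everything else → 6.25% + 2.5% municipal = 8.75% → £1.434125
Smartwatch £476.28: electronics → 8% + 0.75% municipal = 8.75% → £41.6745
Tablet £580.69: electronics → 8% + 0.75% municipal = 8.75% → £50.810375
Kite £21.94: toys and games → 8.5% + 0% municipal = 8.5% → £1.8649
Plush bear £17.37: toys and games → 8.5% + 0% municipal = 8.5% → £1.47645
Building blocks set £62.73: toys and games → 8.5% + 0% municipal = 8.5% → £5.33205
Game controller £61.11: electronics → 8% + 0.75% municipal = 8.75% → £5.347125
Unrounded tax sum = £179.696775 → £179.70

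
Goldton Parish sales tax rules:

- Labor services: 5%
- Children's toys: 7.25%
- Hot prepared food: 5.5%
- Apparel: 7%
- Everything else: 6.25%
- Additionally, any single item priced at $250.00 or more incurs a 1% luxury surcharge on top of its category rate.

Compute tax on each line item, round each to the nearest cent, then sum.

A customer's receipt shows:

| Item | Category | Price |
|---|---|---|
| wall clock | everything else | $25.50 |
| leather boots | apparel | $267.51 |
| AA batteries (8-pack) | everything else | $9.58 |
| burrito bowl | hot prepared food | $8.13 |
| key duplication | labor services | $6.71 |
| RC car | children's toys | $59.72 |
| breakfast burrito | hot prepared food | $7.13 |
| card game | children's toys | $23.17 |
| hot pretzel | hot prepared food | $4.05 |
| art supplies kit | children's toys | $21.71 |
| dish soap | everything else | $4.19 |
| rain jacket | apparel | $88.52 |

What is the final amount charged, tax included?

Wall clock $25.50: everything else → 6.25% → $1.59
Leather boots $267.51: apparel → 7% + 1% surcharge = 8% → $21.40
AA batteries (8-pack) $9.58: everything else → 6.25% → $0.60
Burrito bowl $8.13: hot prepared food → 5.5% → $0.45
Key duplication $6.71: labor services → 5% → $0.34
RC car $59.72: children's toys → 7.25% → $4.33
Breakfast burrito $7.13: hot prepared food → 5.5% → $0.39
Card game $23.17: children's toys → 7.25% → $1.68
Hot pretzel $4.05: hot prepared food → 5.5% → $0.22
Art supplies kit $21.71: children's toys → 7.25% → $1.57
Dish soap $4.19: everything else → 6.25% → $0.26
Rain jacket $88.52: apparel → 7% → $6.20
Subtotal = $525.92; tax = $39.03; total due = $564.95

$564.95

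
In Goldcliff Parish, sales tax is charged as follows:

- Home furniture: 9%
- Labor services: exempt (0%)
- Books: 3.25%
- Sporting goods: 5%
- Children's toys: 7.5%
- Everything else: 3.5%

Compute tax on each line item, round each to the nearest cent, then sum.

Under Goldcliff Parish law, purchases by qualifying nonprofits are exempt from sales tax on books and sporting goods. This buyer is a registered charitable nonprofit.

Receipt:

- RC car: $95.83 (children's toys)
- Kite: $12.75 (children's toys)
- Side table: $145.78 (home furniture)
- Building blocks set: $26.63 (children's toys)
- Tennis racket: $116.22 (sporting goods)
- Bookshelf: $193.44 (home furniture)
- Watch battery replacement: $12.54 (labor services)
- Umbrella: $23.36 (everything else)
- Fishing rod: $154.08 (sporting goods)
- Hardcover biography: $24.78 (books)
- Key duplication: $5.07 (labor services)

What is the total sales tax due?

$41.50

RC car $95.83: children's toys → 7.5% → $7.19
Kite $12.75: children's toys → 7.5% → $0.96
Side table $145.78: home furniture → 9% → $13.12
Building blocks set $26.63: children's toys → 7.5% → $2.00
Tennis racket $116.22: sporting goods, buyer-exempt → 0% → $0.00
Bookshelf $193.44: home furniture → 9% → $17.41
Watch battery replacement $12.54: labor services → 0% → $0.00
Umbrella $23.36: everything else → 3.5% → $0.82
Fishing rod $154.08: sporting goods, buyer-exempt → 0% → $0.00
Hardcover biography $24.78: books, buyer-exempt → 0% → $0.00
Key duplication $5.07: labor services → 0% → $0.00
Total tax = $7.19 + $0.96 + $13.12 + $2.00 + $17.41 + $0.82 = $41.50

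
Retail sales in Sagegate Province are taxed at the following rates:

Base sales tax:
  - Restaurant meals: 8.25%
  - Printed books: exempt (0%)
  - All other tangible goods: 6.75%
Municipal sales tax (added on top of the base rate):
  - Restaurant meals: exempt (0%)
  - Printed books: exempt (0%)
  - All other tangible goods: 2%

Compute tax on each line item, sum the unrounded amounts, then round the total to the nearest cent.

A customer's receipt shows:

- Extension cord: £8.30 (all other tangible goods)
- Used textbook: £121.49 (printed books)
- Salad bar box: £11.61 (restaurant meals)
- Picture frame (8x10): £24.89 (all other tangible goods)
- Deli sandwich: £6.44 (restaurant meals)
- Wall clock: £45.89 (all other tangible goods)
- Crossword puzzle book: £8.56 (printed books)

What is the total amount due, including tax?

Extension cord £8.30: all other tangible goods → 6.75% + 2% municipal = 8.75% → £0.72625
Used textbook £121.49: printed books → 0% + 0% municipal = 0% → £0.00
Salad bar box £11.61: restaurant meals → 8.25% + 0% municipal = 8.25% → £0.957825
Picture frame (8x10) £24.89: all other tangible goods → 6.75% + 2% municipal = 8.75% → £2.177875
Deli sandwich £6.44: restaurant meals → 8.25% + 0% municipal = 8.25% → £0.5313
Wall clock £45.89: all other tangible goods → 6.75% + 2% municipal = 8.75% → £4.015375
Crossword puzzle book £8.56: printed books → 0% + 0% municipal = 0% → £0.00
Subtotal = £227.18; unrounded tax = £8.408625 → £8.41; total due = £235.59

£235.59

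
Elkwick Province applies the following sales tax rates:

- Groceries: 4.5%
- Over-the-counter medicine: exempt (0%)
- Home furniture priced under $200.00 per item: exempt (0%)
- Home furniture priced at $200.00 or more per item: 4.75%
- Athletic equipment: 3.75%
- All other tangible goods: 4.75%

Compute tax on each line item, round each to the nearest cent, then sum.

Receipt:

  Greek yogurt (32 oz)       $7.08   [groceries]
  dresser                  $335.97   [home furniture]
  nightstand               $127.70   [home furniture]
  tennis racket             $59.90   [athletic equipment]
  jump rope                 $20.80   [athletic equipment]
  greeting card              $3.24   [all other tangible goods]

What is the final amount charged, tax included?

$574.15

Greek yogurt (32 oz) $7.08: groceries → 4.5% → $0.32
Dresser $335.97: home furniture, $200.00 or more → 4.75% → $15.96
Nightstand $127.70: home furniture, under $200.00 → 0% → $0.00
Tennis racket $59.90: athletic equipment → 3.75% → $2.25
Jump rope $20.80: athletic equipment → 3.75% → $0.78
Greeting card $3.24: all other tangible goods → 4.75% → $0.15
Subtotal = $554.69; tax = $19.46; total due = $574.15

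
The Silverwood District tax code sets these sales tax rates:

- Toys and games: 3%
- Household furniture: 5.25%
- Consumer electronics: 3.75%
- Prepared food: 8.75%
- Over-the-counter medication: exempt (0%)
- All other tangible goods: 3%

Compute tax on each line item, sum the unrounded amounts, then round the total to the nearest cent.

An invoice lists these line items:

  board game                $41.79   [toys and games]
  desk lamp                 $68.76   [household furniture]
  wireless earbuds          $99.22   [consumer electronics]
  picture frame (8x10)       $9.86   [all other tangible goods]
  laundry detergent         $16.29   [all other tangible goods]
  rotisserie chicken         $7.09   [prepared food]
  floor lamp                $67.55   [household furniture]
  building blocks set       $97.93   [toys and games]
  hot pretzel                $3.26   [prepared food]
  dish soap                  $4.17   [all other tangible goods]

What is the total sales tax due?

$16.88

Board game $41.79: toys and games → 3% → $1.2537
Desk lamp $68.76: household furniture → 5.25% → $3.6099
Wireless earbuds $99.22: consumer electronics → 3.75% → $3.72075
Picture frame (8x10) $9.86: all other tangible goods → 3% → $0.2958
Laundry detergent $16.29: all other tangible goods → 3% → $0.4887
Rotisserie chicken $7.09: prepared food → 8.75% → $0.620375
Floor lamp $67.55: household furniture → 5.25% → $3.546375
Building blocks set $97.93: toys and games → 3% → $2.9379
Hot pretzel $3.26: prepared food → 8.75% → $0.28525
Dish soap $4.17: all other tangible goods → 3% → $0.1251
Unrounded tax sum = $16.88385 → $16.88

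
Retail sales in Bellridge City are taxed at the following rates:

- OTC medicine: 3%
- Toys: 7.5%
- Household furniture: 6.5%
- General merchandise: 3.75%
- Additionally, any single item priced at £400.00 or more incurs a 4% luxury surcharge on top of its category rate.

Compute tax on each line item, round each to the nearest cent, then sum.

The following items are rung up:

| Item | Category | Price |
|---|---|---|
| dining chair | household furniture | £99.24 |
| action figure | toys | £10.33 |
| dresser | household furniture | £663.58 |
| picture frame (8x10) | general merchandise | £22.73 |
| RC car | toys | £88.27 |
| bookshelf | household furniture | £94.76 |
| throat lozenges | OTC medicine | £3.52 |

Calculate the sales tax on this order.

Dining chair £99.24: household furniture → 6.5% → £6.45
Action figure £10.33: toys → 7.5% → £0.77
Dresser £663.58: household furniture → 6.5% + 4% surcharge = 10.5% → £69.68
Picture frame (8x10) £22.73: general merchandise → 3.75% → £0.85
RC car £88.27: toys → 7.5% → £6.62
Bookshelf £94.76: household furniture → 6.5% → £6.16
Throat lozenges £3.52: OTC medicine → 3% → £0.11
Total tax = £6.45 + £0.77 + £69.68 + £0.85 + £6.62 + £6.16 + £0.11 = £90.64

£90.64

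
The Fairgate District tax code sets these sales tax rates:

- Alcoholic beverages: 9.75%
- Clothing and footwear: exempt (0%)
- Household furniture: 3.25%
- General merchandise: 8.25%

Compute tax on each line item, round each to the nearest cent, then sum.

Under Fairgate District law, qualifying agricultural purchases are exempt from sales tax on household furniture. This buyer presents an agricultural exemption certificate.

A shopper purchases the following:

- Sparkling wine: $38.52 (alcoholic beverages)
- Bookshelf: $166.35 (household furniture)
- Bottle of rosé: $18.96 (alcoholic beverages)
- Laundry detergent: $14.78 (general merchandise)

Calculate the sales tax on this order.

Sparkling wine $38.52: alcoholic beverages → 9.75% → $3.76
Bookshelf $166.35: household furniture, buyer-exempt → 0% → $0.00
Bottle of rosé $18.96: alcoholic beverages → 9.75% → $1.85
Laundry detergent $14.78: general merchandise → 8.25% → $1.22
Total tax = $3.76 + $1.85 + $1.22 = $6.83

$6.83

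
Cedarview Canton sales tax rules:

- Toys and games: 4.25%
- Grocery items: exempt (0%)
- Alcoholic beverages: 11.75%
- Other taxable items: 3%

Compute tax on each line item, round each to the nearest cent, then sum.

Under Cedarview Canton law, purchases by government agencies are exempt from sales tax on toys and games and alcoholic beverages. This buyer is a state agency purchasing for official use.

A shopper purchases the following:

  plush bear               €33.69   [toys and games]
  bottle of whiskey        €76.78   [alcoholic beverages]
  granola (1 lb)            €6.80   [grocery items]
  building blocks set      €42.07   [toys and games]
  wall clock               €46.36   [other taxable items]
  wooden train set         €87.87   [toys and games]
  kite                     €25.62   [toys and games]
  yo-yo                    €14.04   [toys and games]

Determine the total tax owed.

€1.39

Plush bear €33.69: toys and games, buyer-exempt → 0% → €0.00
Bottle of whiskey €76.78: alcoholic beverages, buyer-exempt → 0% → €0.00
Granola (1 lb) €6.80: grocery items → 0% → €0.00
Building blocks set €42.07: toys and games, buyer-exempt → 0% → €0.00
Wall clock €46.36: other taxable items → 3% → €1.39
Wooden train set €87.87: toys and games, buyer-exempt → 0% → €0.00
Kite €25.62: toys and games, buyer-exempt → 0% → €0.00
Yo-yo €14.04: toys and games, buyer-exempt → 0% → €0.00
Total tax = €1.39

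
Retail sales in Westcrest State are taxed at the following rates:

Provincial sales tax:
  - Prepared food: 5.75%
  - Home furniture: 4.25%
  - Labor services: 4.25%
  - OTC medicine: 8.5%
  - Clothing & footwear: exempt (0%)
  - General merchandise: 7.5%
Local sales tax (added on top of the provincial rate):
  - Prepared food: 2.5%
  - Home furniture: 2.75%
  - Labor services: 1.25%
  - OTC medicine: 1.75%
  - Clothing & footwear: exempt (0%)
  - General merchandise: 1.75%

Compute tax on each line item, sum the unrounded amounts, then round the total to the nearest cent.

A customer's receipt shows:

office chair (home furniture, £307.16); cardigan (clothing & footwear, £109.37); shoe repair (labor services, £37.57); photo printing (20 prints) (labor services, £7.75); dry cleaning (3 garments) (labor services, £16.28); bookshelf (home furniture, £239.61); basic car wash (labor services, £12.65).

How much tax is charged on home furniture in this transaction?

£38.27

Office chair £307.16: home furniture → 4.25% + 2.75% local = 7% → £21.5012
Bookshelf £239.61: home furniture → 4.25% + 2.75% local = 7% → £16.7727
Tax on home furniture: unrounded sum = £38.2739 → £38.27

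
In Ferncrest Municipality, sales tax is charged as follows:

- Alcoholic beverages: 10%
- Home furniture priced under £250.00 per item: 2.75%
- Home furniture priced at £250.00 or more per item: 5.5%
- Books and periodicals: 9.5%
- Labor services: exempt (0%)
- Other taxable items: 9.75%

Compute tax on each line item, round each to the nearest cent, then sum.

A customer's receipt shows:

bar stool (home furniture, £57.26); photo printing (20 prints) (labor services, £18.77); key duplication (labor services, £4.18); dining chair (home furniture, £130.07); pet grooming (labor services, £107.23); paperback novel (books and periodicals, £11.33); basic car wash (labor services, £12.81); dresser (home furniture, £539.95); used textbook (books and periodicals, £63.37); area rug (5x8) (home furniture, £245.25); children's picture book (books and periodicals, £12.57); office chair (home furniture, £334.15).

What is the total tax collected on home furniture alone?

Bar stool £57.26: home furniture, under £250.00 → 2.75% → £1.57
Dining chair £130.07: home furniture, under £250.00 → 2.75% → £3.58
Dresser £539.95: home furniture, £250.00 or more → 5.5% → £29.70
Area rug (5x8) £245.25: home furniture, under £250.00 → 2.75% → £6.74
Office chair £334.15: home furniture, £250.00 or more → 5.5% → £18.38
Tax on home furniture = £1.57 + £3.58 + £29.70 + £6.74 + £18.38 = £59.97

£59.97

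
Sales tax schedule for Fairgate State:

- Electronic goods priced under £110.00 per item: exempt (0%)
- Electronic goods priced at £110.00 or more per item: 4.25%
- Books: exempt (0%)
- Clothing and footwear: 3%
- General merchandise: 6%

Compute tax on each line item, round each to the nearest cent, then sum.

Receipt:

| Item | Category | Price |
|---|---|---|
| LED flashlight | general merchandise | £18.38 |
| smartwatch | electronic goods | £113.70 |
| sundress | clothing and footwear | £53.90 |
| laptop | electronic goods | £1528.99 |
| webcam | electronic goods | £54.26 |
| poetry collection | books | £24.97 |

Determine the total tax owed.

£72.53

LED flashlight £18.38: general merchandise → 6% → £1.10
Smartwatch £113.70: electronic goods, £110.00 or more → 4.25% → £4.83
Sundress £53.90: clothing and footwear → 3% → £1.62
Laptop £1528.99: electronic goods, £110.00 or more → 4.25% → £64.98
Webcam £54.26: electronic goods, under £110.00 → 0% → £0.00
Poetry collection £24.97: books → 0% → £0.00
Total tax = £1.10 + £4.83 + £1.62 + £64.98 = £72.53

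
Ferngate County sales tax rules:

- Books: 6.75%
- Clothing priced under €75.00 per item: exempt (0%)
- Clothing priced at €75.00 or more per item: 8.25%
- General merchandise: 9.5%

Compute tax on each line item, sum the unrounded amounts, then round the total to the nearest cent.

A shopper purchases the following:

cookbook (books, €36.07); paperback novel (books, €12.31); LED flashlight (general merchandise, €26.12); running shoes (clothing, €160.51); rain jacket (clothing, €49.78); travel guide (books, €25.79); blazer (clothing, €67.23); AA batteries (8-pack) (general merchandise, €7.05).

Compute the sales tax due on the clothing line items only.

Running shoes €160.51: clothing, €75.00 or more → 8.25% → €13.242075
Rain jacket €49.78: clothing, under €75.00 → 0% → €0.00
Blazer €67.23: clothing, under €75.00 → 0% → €0.00
Tax on clothing: unrounded sum = €13.242075 → €13.24

€13.24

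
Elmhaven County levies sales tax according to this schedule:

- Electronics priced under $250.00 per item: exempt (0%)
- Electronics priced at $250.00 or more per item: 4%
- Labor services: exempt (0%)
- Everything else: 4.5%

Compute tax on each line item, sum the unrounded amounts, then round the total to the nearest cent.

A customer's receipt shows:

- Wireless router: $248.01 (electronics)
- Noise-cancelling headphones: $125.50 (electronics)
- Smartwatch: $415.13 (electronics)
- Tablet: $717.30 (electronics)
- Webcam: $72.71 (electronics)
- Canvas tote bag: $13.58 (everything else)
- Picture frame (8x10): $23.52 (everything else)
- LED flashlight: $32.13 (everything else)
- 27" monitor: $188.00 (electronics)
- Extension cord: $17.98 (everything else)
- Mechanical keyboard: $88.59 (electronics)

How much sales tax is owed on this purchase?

Wireless router $248.01: electronics, under $250.00 → 0% → $0.00
Noise-cancelling headphones $125.50: electronics, under $250.00 → 0% → $0.00
Smartwatch $415.13: electronics, $250.00 or more → 4% → $16.6052
Tablet $717.30: electronics, $250.00 or more → 4% → $28.692
Webcam $72.71: electronics, under $250.00 → 0% → $0.00
Canvas tote bag $13.58: everything else → 4.5% → $0.6111
Picture frame (8x10) $23.52: everything else → 4.5% → $1.0584
LED flashlight $32.13: everything else → 4.5% → $1.44585
27" monitor $188.00: electronics, under $250.00 → 0% → $0.00
Extension cord $17.98: everything else → 4.5% → $0.8091
Mechanical keyboard $88.59: electronics, under $250.00 → 0% → $0.00
Unrounded tax sum = $49.22165 → $49.22

$49.22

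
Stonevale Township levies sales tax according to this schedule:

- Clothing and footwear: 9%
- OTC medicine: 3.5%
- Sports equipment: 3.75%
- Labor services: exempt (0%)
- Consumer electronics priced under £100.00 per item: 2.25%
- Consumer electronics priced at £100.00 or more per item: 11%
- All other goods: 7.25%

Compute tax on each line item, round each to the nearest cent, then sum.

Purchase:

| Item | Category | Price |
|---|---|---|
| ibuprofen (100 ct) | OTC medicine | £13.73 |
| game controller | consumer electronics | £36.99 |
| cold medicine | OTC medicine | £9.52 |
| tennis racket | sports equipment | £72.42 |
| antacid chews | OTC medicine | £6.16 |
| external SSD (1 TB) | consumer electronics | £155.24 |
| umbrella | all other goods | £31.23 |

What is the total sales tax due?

Ibuprofen (100 ct) £13.73: OTC medicine → 3.5% → £0.48
Game controller £36.99: consumer electronics, under £100.00 → 2.25% → £0.83
Cold medicine £9.52: OTC medicine → 3.5% → £0.33
Tennis racket £72.42: sports equipment → 3.75% → £2.72
Antacid chews £6.16: OTC medicine → 3.5% → £0.22
External SSD (1 TB) £155.24: consumer electronics, £100.00 or more → 11% → £17.08
Umbrella £31.23: all other goods → 7.25% → £2.26
Total tax = £0.48 + £0.83 + £0.33 + £2.72 + £0.22 + £17.08 + £2.26 = £23.92

£23.92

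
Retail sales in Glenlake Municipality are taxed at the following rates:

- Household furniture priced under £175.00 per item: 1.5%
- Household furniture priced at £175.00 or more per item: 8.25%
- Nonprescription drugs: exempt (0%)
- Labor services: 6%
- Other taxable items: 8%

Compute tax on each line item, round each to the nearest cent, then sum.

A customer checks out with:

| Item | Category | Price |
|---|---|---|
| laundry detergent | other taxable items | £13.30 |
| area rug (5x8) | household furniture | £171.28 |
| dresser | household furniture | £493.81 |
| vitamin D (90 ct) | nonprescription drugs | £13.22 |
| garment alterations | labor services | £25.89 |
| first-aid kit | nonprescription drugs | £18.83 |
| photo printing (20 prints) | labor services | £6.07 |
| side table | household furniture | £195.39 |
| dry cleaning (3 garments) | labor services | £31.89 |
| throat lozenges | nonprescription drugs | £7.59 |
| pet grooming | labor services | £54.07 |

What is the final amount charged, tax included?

Laundry detergent £13.30: other taxable items → 8% → £1.06
Area rug (5x8) £171.28: household furniture, under £175.00 → 1.5% → £2.57
Dresser £493.81: household furniture, £175.00 or more → 8.25% → £40.74
Vitamin D (90 ct) £13.22: nonprescription drugs → 0% → £0.00
Garment alterations £25.89: labor services → 6% → £1.55
First-aid kit £18.83: nonprescription drugs → 0% → £0.00
Photo printing (20 prints) £6.07: labor services → 6% → £0.36
Side table £195.39: household furniture, £175.00 or more → 8.25% → £16.12
Dry cleaning (3 garments) £31.89: labor services → 6% → £1.91
Throat lozenges £7.59: nonprescription drugs → 0% → £0.00
Pet grooming £54.07: labor services → 6% → £3.24
Subtotal = £1031.34; tax = £67.55; total due = £1098.89

£1098.89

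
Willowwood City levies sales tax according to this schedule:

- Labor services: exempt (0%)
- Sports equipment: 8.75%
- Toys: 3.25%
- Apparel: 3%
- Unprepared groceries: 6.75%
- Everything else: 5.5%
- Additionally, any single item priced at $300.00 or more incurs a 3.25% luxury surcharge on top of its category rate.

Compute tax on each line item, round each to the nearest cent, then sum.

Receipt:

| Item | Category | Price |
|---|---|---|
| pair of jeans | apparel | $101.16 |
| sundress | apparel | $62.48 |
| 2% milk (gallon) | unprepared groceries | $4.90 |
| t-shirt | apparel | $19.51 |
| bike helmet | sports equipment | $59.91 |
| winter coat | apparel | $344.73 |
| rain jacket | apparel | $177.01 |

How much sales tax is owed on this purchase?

$37.92

Pair of jeans $101.16: apparel → 3% → $3.03
Sundress $62.48: apparel → 3% → $1.87
2% milk (gallon) $4.90: unprepared groceries → 6.75% → $0.33
T-shirt $19.51: apparel → 3% → $0.59
Bike helmet $59.91: sports equipment → 8.75% → $5.24
Winter coat $344.73: apparel → 3% + 3.25% surcharge = 6.25% → $21.55
Rain jacket $177.01: apparel → 3% → $5.31
Total tax = $3.03 + $1.87 + $0.33 + $0.59 + $5.24 + $21.55 + $5.31 = $37.92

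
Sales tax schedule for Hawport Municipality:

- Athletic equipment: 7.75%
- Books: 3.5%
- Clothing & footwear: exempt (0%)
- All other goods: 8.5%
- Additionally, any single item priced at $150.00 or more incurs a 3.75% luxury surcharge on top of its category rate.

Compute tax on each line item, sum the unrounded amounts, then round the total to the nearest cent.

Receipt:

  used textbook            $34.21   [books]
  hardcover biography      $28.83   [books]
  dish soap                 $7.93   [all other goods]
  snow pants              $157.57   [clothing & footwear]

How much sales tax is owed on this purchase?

$8.79

Used textbook $34.21: books → 3.5% → $1.19735
Hardcover biography $28.83: books → 3.5% → $1.00905
Dish soap $7.93: all other goods → 8.5% → $0.67405
Snow pants $157.57: clothing & footwear → 0% + 3.75% surcharge = 3.75% → $5.908875
Unrounded tax sum = $8.789325 → $8.79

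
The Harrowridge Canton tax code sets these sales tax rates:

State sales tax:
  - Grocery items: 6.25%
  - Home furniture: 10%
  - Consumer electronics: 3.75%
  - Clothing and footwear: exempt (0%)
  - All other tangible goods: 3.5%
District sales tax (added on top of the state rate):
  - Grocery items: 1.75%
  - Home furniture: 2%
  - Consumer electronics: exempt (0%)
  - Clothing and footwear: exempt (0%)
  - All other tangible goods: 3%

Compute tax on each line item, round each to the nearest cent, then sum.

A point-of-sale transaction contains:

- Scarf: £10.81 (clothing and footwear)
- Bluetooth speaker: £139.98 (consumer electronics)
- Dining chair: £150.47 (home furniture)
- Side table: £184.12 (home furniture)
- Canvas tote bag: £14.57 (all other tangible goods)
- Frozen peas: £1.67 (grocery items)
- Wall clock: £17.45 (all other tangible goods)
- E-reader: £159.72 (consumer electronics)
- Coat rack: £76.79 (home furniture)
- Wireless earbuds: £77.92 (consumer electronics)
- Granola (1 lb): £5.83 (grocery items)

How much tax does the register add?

£66.20

Scarf £10.81: clothing and footwear → 0% + 0% district = 0% → £0.00
Bluetooth speaker £139.98: consumer electronics → 3.75% + 0% district = 3.75% → £5.25
Dining chair £150.47: home furniture → 10% + 2% district = 12% → £18.06
Side table £184.12: home furniture → 10% + 2% district = 12% → £22.09
Canvas tote bag £14.57: all other tangible goods → 3.5% + 3% district = 6.5% → £0.95
Frozen peas £1.67: grocery items → 6.25% + 1.75% district = 8% → £0.13
Wall clock £17.45: all other tangible goods → 3.5% + 3% district = 6.5% → £1.13
E-reader £159.72: consumer electronics → 3.75% + 0% district = 3.75% → £5.99
Coat rack £76.79: home furniture → 10% + 2% district = 12% → £9.21
Wireless earbuds £77.92: consumer electronics → 3.75% + 0% district = 3.75% → £2.92
Granola (1 lb) £5.83: grocery items → 6.25% + 1.75% district = 8% → £0.47
Total tax = £5.25 + £18.06 + £22.09 + £0.95 + £0.13 + £1.13 + £5.99 + £9.21 + £2.92 + £0.47 = £66.20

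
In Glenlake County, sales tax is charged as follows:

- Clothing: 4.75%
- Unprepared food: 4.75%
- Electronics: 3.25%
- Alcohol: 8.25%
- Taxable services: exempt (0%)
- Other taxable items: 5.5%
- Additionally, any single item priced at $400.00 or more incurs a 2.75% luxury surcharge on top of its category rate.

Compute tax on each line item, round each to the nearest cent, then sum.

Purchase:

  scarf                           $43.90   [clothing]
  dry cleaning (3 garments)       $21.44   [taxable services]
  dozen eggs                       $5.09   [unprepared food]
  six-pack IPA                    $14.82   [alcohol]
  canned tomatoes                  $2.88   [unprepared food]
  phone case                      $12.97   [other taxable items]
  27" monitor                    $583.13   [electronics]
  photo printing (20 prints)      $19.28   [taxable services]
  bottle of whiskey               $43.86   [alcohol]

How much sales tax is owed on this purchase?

$43.01

Scarf $43.90: clothing → 4.75% → $2.09
Dry cleaning (3 garments) $21.44: taxable services → 0% → $0.00
Dozen eggs $5.09: unprepared food → 4.75% → $0.24
Six-pack IPA $14.82: alcohol → 8.25% → $1.22
Canned tomatoes $2.88: unprepared food → 4.75% → $0.14
Phone case $12.97: other taxable items → 5.5% → $0.71
27" monitor $583.13: electronics → 3.25% + 2.75% surcharge = 6% → $34.99
Photo printing (20 prints) $19.28: taxable services → 0% → $0.00
Bottle of whiskey $43.86: alcohol → 8.25% → $3.62
Total tax = $2.09 + $0.24 + $1.22 + $0.14 + $0.71 + $34.99 + $3.62 = $43.01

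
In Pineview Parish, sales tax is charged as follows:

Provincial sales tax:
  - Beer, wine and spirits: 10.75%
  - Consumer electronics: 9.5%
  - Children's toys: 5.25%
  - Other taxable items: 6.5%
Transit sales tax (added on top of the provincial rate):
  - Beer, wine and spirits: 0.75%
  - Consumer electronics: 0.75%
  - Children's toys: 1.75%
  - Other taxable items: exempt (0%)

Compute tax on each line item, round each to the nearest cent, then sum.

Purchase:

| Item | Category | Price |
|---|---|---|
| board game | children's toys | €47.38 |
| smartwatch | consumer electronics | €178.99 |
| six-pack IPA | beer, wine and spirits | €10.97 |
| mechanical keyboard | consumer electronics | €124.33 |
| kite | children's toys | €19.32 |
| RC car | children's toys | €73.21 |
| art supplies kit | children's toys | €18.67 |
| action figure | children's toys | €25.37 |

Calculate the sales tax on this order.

€45.23

Board game €47.38: children's toys → 5.25% + 1.75% transit = 7% → €3.32
Smartwatch €178.99: consumer electronics → 9.5% + 0.75% transit = 10.25% → €18.35
Six-pack IPA €10.97: beer, wine and spirits → 10.75% + 0.75% transit = 11.5% → €1.26
Mechanical keyboard €124.33: consumer electronics → 9.5% + 0.75% transit = 10.25% → €12.74
Kite €19.32: children's toys → 5.25% + 1.75% transit = 7% → €1.35
RC car €73.21: children's toys → 5.25% + 1.75% transit = 7% → €5.12
Art supplies kit €18.67: children's toys → 5.25% + 1.75% transit = 7% → €1.31
Action figure €25.37: children's toys → 5.25% + 1.75% transit = 7% → €1.78
Total tax = €3.32 + €18.35 + €1.26 + €12.74 + €1.35 + €5.12 + €1.31 + €1.78 = €45.23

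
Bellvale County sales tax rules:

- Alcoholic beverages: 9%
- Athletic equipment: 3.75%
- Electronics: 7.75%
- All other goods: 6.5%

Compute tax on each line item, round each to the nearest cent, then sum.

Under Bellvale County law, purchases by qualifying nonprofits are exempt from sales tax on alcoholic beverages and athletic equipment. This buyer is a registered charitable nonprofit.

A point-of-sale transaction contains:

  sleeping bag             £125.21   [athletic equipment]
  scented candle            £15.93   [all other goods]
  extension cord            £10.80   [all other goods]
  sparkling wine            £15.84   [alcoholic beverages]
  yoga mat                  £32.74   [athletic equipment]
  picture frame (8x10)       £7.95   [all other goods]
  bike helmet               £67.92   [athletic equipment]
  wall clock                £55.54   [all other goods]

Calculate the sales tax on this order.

Sleeping bag £125.21: athletic equipment, buyer-exempt → 0% → £0.00
Scented candle £15.93: all other goods → 6.5% → £1.04
Extension cord £10.80: all other goods → 6.5% → £0.70
Sparkling wine £15.84: alcoholic beverages, buyer-exempt → 0% → £0.00
Yoga mat £32.74: athletic equipment, buyer-exempt → 0% → £0.00
Picture frame (8x10) £7.95: all other goods → 6.5% → £0.52
Bike helmet £67.92: athletic equipment, buyer-exempt → 0% → £0.00
Wall clock £55.54: all other goods → 6.5% → £3.61
Total tax = £1.04 + £0.70 + £0.52 + £3.61 = £5.87

£5.87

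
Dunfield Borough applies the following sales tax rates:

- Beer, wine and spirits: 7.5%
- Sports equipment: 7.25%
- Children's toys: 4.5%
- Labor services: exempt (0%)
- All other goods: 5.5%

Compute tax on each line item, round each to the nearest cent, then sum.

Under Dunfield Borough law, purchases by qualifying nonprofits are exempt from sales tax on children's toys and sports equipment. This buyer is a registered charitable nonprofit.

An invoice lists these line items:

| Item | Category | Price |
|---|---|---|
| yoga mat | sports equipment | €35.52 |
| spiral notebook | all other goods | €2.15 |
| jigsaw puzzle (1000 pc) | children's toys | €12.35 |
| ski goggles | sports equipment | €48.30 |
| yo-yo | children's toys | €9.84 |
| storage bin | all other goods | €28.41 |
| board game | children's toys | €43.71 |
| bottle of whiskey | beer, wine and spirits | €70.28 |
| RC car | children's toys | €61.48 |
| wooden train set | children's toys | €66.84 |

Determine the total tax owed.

Yoga mat €35.52: sports equipment, buyer-exempt → 0% → €0.00
Spiral notebook €2.15: all other goods → 5.5% → €0.12
Jigsaw puzzle (1000 pc) €12.35: children's toys, buyer-exempt → 0% → €0.00
Ski goggles €48.30: sports equipment, buyer-exempt → 0% → €0.00
Yo-yo €9.84: children's toys, buyer-exempt → 0% → €0.00
Storage bin €28.41: all other goods → 5.5% → €1.56
Board game €43.71: children's toys, buyer-exempt → 0% → €0.00
Bottle of whiskey €70.28: beer, wine and spirits → 7.5% → €5.27
RC car €61.48: children's toys, buyer-exempt → 0% → €0.00
Wooden train set €66.84: children's toys, buyer-exempt → 0% → €0.00
Total tax = €0.12 + €1.56 + €5.27 = €6.95

€6.95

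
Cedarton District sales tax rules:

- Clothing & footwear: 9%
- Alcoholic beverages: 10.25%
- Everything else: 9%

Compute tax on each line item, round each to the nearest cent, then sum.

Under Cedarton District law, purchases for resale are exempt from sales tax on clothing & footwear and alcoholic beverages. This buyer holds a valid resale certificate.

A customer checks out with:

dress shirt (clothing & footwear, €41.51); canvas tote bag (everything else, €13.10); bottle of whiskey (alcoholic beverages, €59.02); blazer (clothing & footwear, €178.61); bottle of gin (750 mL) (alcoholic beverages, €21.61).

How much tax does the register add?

Dress shirt €41.51: clothing & footwear, buyer-exempt → 0% → €0.00
Canvas tote bag €13.10: everything else → 9% → €1.18
Bottle of whiskey €59.02: alcoholic beverages, buyer-exempt → 0% → €0.00
Blazer €178.61: clothing & footwear, buyer-exempt → 0% → €0.00
Bottle of gin (750 mL) €21.61: alcoholic beverages, buyer-exempt → 0% → €0.00
Total tax = €1.18

€1.18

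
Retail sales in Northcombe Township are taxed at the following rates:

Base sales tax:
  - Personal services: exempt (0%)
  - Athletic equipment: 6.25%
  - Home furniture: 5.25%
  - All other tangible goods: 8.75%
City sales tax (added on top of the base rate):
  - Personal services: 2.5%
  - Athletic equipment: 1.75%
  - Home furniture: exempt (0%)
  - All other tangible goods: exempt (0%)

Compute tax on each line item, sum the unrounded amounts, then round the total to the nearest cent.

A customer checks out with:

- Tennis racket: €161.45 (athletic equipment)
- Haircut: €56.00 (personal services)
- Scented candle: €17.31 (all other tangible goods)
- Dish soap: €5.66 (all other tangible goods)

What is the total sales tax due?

Tennis racket €161.45: athletic equipment → 6.25% + 1.75% city = 8% → €12.916
Haircut €56.00: personal services → 0% + 2.5% city = 2.5% → €1.40
Scented candle €17.31: all other tangible goods → 8.75% + 0% city = 8.75% → €1.514625
Dish soap €5.66: all other tangible goods → 8.75% + 0% city = 8.75% → €0.49525
Unrounded tax sum = €16.325875 → €16.33

€16.33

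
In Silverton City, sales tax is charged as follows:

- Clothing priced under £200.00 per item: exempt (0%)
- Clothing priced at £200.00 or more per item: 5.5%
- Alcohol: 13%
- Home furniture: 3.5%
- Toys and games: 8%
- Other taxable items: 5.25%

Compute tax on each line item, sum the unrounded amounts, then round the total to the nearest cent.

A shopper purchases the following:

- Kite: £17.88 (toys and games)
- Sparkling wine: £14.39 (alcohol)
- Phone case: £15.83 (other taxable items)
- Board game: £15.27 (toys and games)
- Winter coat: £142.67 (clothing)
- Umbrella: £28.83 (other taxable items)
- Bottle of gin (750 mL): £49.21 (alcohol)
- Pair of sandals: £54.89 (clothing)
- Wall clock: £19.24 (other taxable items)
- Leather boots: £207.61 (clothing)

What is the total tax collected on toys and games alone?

£2.65

Kite £17.88: toys and games → 8% → £1.4304
Board game £15.27: toys and games → 8% → £1.2216
Tax on toys and games: unrounded sum = £2.652 → £2.65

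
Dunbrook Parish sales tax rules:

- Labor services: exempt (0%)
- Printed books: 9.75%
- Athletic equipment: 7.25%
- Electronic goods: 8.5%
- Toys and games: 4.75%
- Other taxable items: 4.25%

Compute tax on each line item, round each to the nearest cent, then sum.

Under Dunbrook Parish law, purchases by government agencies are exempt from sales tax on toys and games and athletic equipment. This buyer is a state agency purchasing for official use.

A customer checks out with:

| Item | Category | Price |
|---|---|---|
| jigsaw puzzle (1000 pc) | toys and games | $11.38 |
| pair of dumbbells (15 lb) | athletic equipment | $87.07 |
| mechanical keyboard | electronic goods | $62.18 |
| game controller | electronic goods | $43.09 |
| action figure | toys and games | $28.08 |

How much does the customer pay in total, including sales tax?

$240.75

Jigsaw puzzle (1000 pc) $11.38: toys and games, buyer-exempt → 0% → $0.00
Pair of dumbbells (15 lb) $87.07: athletic equipment, buyer-exempt → 0% → $0.00
Mechanical keyboard $62.18: electronic goods → 8.5% → $5.29
Game controller $43.09: electronic goods → 8.5% → $3.66
Action figure $28.08: toys and games, buyer-exempt → 0% → $0.00
Subtotal = $231.80; tax = $8.95; total due = $240.75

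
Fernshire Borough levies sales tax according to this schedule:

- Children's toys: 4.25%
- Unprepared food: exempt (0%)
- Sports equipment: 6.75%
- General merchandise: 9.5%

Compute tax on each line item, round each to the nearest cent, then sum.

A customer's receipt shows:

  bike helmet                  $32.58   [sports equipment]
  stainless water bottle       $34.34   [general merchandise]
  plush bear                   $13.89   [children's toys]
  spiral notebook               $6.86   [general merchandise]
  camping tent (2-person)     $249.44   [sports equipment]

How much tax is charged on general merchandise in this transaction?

Stainless water bottle $34.34: general merchandise → 9.5% → $3.26
Spiral notebook $6.86: general merchandise → 9.5% → $0.65
Tax on general merchandise = $3.26 + $0.65 = $3.91

$3.91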